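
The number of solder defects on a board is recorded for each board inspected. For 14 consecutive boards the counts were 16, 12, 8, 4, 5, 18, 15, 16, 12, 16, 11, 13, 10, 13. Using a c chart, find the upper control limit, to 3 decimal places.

22.495

c̄ = (16 + 12 + 8 + 4 + 5 + 18 + 15 + 16 + 12 + 16 + 11 + 13 + 10 + 13) / 14 = 169 / 14 = 12.0714
UCL = c̄ + 3√c̄ = 12.0714 + 3 × √12.0714 = 12.0714 + 3 × 3.4744 = 22.4946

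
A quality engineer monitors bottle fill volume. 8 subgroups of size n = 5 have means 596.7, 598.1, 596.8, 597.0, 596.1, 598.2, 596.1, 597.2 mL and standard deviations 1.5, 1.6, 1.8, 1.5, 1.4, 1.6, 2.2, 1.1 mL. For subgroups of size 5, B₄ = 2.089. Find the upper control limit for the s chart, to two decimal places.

s̄ = (1.5 + 1.6 + 1.8 + 1.5 + 1.4 + 1.6 + 2.2 + 1.1) / 8 = 1.5875
UCL_s = B₄·s̄ = 2.089 × 1.5875 = 3.3163

3.32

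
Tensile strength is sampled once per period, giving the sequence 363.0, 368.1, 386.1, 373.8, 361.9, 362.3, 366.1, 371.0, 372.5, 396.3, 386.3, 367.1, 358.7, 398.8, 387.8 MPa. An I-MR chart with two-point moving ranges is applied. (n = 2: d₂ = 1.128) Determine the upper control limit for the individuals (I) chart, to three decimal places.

407.024

X̄ = (363.0 + 368.1 + 386.1 + 373.8 + 361.9 + 362.3 + 366.1 + 371.0 + 372.5 + 396.3 + 386.3 + 367.1 + 358.7 + 398.8 + 387.8) / 15 = 374.6533
Moving ranges: 5.1, 18.0, 12.3, 11.9, 0.4, 3.8, 4.9, 1.5, 23.8, 10.0, 19.2, 8.4, 40.1, 11.0; M̄R̄ = 170.4000 / 14 = 12.1714
UCL = X̄ + 3·M̄R̄/d₂ = 374.6533 + 3 × 12.1714 / 1.128 = 407.0242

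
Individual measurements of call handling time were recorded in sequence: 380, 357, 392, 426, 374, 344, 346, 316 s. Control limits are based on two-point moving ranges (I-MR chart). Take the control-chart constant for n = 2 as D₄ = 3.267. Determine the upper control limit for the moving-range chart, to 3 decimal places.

Moving ranges: 23, 35, 34, 52, 30, 2, 30; M̄R̄ = 206.0000 / 7 = 29.4286
UCL_MR = D₄·M̄R̄ = 3.267 × 29.4286 = 96.1431

96.143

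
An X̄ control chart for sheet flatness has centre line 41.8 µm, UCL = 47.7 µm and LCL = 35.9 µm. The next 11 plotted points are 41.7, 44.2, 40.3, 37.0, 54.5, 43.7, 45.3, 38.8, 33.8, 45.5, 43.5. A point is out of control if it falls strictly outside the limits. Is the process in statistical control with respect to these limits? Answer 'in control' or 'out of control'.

out of control

Compare each point to [35.9, 47.7]: sample 5 = 54.5 > UCL; sample 9 = 33.8 < LCL.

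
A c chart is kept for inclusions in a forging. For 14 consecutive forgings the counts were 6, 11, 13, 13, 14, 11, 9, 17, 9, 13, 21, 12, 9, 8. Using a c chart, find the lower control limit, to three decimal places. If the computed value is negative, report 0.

1.527

c̄ = (6 + 11 + 13 + 13 + 14 + 11 + 9 + 17 + 9 + 13 + 21 + 12 + 9 + 8) / 14 = 166 / 14 = 11.8571
LCL = c̄ − 3√c̄ = 11.8571 − 3 × 3.4434 = 1.5269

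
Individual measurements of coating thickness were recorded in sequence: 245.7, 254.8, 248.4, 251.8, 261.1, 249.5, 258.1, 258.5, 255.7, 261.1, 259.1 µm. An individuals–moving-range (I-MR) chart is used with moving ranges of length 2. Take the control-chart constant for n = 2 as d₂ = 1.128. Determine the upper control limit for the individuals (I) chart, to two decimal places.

270.58

X̄ = (245.7 + 254.8 + 248.4 + 251.8 + 261.1 + 249.5 + 258.1 + 258.5 + 255.7 + 261.1 + 259.1) / 11 = 254.8909
Moving ranges: 9.1, 6.4, 3.4, 9.3, 11.6, 8.6, 0.4, 2.8, 5.4, 2.0; M̄R̄ = 59.0000 / 10 = 5.9000
UCL = X̄ + 3·M̄R̄/d₂ = 254.8909 + 3 × 5.9000 / 1.128 = 270.5824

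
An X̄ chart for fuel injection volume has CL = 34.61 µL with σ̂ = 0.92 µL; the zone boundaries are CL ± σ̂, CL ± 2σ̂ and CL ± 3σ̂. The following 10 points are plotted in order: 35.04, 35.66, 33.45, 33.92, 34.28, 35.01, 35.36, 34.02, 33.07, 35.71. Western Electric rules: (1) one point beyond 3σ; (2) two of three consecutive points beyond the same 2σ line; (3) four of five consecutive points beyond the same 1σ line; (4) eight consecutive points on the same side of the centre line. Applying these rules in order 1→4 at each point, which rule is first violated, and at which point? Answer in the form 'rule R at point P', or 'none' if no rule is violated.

Zone of each point (C = within 1σ̂, B = 1σ̂–2σ̂, A = 2σ̂–3σ̂, * = beyond 3σ̂; sign = side of CL): 1:+C, 2:+B, 3:-B, 4:-C, 5:-C, 6:+C, 7:+C, 8:-C, 9:-B, 10:+B
No rule fires across all 10 points.

none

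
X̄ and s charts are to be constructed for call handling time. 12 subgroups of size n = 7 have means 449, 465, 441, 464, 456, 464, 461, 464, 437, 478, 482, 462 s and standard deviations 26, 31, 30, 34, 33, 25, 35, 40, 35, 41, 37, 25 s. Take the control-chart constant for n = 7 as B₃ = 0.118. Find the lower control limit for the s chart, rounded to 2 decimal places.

3.85

s̄ = (26 + 31 + 30 + 34 + 33 + 25 + 35 + 40 + 35 + 41 + 37 + 25) / 12 = 32.6667
LCL_s = B₃·s̄ = 0.118 × 32.6667 = 3.8547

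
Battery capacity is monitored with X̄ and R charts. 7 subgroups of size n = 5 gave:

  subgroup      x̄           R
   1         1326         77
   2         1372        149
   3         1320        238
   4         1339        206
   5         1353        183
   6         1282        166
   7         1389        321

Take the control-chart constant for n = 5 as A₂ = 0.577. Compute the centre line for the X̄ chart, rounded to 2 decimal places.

1340.14

X̄̄ = (1326 + 1372 + 1320 + 1339 + 1353 + 1282 + 1389) / 7 = 9381.0000 / 7 = 1340.1429
CL = X̄̄ = 1340.1429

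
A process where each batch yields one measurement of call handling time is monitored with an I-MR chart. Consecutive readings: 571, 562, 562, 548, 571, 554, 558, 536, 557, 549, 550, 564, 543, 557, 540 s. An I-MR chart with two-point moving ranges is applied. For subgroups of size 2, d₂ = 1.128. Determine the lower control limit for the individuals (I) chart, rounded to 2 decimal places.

519.66

X̄ = (571 + 562 + 562 + 548 + 571 + 554 + 558 + 536 + 557 + 549 + 550 + 564 + 543 + 557 + 540) / 15 = 554.8000
Moving ranges: 9, 0, 14, 23, 17, 4, 22, 21, 8, 1, 14, 21, 14, 17; M̄R̄ = 185.0000 / 14 = 13.2143
LCL = X̄ − 3·M̄R̄/d₂ = 554.8000 − 3 × 13.2143 / 1.128 = 519.6556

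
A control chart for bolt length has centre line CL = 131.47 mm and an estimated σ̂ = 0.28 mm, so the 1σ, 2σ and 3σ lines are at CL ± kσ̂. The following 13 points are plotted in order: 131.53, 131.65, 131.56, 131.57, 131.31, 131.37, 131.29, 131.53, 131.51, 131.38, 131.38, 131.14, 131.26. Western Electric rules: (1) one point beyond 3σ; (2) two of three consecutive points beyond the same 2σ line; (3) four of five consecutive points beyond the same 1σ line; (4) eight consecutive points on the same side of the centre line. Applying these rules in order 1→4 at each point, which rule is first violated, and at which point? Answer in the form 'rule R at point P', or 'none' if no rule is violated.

Zone of each point (C = within 1σ̂, B = 1σ̂–2σ̂, A = 2σ̂–3σ̂, * = beyond 3σ̂; sign = side of CL): 1:+C, 2:+C, 3:+C, 4:+C, 5:-C, 6:-C, 7:-C, 8:+C, 9:+C, 10:-C, 11:-C, 12:-B, 13:-C
No rule fires across all 13 points.

none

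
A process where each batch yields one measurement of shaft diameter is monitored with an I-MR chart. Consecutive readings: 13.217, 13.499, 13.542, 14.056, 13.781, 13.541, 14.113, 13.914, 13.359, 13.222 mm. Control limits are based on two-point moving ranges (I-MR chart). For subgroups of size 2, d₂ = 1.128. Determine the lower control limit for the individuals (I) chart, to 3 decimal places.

X̄ = (13.217 + 13.499 + 13.542 + 14.056 + 13.781 + 13.541 + 14.113 + 13.914 + 13.359 + 13.222) / 10 = 13.6244
Moving ranges: 0.282, 0.043, 0.514, 0.275, 0.240, 0.572, 0.199, 0.555, 0.137; M̄R̄ = 2.8170 / 9 = 0.3130
LCL = X̄ − 3·M̄R̄/d₂ = 13.6244 − 3 × 0.3130 / 1.128 = 12.7920

12.792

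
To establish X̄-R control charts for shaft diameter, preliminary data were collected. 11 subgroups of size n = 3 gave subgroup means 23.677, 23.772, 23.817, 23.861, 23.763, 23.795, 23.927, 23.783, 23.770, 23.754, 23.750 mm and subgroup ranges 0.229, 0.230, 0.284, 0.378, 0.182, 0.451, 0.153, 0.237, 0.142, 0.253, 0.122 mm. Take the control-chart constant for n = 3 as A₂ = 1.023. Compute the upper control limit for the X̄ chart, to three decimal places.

24.036

X̄̄ = (23.677 + 23.772 + 23.817 + 23.861 + 23.763 + 23.795 + 23.927 + 23.783 + 23.770 + 23.754 + 23.750) / 11 = 261.6690 / 11 = 23.7881
R̄ = (0.229 + 0.230 + 0.284 + 0.378 + 0.182 + 0.451 + 0.153 + 0.237 + 0.142 + 0.253 + 0.122) / 11 = 2.6610 / 11 = 0.2419
UCL = X̄̄ + A₂·R̄ = 23.7881 + 1.023 × 0.2419 = 24.0356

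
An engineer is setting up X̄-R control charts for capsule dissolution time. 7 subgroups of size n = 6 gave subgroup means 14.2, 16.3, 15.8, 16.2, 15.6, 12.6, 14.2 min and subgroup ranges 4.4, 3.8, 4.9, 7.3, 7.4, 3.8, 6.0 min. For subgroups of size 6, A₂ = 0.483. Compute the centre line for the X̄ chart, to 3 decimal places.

X̄̄ = (14.2 + 16.3 + 15.8 + 16.2 + 15.6 + 12.6 + 14.2) / 7 = 104.9000 / 7 = 14.9857
CL = X̄̄ = 14.9857

14.986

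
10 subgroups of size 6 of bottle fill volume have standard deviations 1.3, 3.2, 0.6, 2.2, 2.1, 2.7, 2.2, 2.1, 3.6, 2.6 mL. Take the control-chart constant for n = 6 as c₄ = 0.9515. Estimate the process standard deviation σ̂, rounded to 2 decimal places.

2.38

s̄ = (1.3 + 3.2 + 0.6 + 2.2 + 2.1 + 2.7 + 2.2 + 2.1 + 3.6 + 2.6) / 10 = 2.2600
σ̂ = s̄ / c₄ = 2.2600 / 0.9515 = 2.3752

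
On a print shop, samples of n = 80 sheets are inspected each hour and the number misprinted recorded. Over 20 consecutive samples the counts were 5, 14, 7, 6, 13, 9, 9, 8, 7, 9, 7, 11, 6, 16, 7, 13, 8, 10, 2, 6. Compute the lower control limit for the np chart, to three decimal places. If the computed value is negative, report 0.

p̄ = Σdᵢ / (k·n) = 173 / (20 × 80) = 0.10812
LCL = np̄ − 3·√(np̄(1−p̄)) = 8.6500 − 3 × 2.7775 = 0.3174

0.317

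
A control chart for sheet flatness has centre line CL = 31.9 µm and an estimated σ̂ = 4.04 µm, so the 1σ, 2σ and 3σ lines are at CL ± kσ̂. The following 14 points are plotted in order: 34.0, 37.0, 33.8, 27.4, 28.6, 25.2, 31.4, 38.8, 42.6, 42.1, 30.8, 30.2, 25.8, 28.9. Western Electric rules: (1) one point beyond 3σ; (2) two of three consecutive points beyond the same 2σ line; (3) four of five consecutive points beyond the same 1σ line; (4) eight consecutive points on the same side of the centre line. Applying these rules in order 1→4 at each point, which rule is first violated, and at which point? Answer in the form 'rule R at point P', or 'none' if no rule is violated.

rule 2 at point 10

Zone of each point (C = within 1σ̂, B = 1σ̂–2σ̂, A = 2σ̂–3σ̂, * = beyond 3σ̂; sign = side of CL): 1:+C, 2:+B, 3:+C, 4:-B, 5:-C, 6:-B, 7:-C, 8:+B, 9:+A, 10:+A, 11:-C, 12:-C, 13:-B, 14:-C
Rule 2 (two of three consecutive points beyond the same 2σ limit) is satisfied at point 10.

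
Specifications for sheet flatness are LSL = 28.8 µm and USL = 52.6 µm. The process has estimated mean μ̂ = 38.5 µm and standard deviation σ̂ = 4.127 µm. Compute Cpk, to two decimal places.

Cpu = (USL − μ̂) / (3σ̂) = (52.6 − 38.5) / (3 × 4.127) = 1.1388; Cpl = (μ̂ − LSL) / (3σ̂) = (38.5 − 28.8) / (3 × 4.127) = 0.7835; Cpk = min(Cpu, Cpl) = 0.7835

0.78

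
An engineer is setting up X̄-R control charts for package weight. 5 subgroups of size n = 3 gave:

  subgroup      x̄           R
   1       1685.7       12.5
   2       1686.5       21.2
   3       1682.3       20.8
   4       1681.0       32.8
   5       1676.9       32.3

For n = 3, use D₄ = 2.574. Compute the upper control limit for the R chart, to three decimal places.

R̄ = (12.5 + 21.2 + 20.8 + 32.8 + 32.3) / 5 = 119.6000 / 5 = 23.9200
UCL_R = D₄·R̄ = 2.574 × 23.9200 = 61.5701

61.570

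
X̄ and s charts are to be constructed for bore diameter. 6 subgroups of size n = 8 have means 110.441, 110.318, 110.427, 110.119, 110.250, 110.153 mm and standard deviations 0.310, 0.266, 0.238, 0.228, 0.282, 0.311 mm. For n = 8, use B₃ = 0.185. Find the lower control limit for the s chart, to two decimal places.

s̄ = (0.310 + 0.266 + 0.238 + 0.228 + 0.282 + 0.311) / 6 = 0.2725
LCL_s = B₃·s̄ = 0.185 × 0.2725 = 0.0504

0.05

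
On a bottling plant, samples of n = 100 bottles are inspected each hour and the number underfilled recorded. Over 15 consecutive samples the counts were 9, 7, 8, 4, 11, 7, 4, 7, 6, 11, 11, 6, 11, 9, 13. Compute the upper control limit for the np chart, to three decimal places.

p̄ = Σdᵢ / (k·n) = 124 / (15 × 100) = 0.08267
UCL = np̄ + 3·√(np̄(1−p̄)) = 8.2667 + 3 × √(8.2667×0.91733) = 8.2667 + 3 × 2.7538 = 16.5280

16.528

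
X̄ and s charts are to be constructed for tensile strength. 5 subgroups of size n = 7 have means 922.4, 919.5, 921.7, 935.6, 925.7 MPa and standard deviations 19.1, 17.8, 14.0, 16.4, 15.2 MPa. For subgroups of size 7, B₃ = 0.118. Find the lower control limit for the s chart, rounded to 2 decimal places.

s̄ = (19.1 + 17.8 + 14.0 + 16.4 + 15.2) / 5 = 16.5000
LCL_s = B₃·s̄ = 0.118 × 16.5000 = 1.9470

1.95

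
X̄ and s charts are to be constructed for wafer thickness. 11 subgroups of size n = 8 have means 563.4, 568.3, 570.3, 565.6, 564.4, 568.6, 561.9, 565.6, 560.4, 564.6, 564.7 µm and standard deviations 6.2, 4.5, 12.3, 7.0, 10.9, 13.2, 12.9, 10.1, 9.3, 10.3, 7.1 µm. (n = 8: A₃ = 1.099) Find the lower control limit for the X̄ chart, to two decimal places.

X̄̄ = (563.4 + 568.3 + 570.3 + 565.6 + 564.4 + 568.6 + 561.9 + 565.6 + 560.4 + 564.6 + 564.7) / 11 = 565.2545
s̄ = (6.2 + 4.5 + 12.3 + 7.0 + 10.9 + 13.2 + 12.9 + 10.1 + 9.3 + 10.3 + 7.1) / 11 = 9.4364
LCL = X̄̄ − A₃·s̄ = 565.2545 − 1.099 × 9.4364 = 554.8840

554.88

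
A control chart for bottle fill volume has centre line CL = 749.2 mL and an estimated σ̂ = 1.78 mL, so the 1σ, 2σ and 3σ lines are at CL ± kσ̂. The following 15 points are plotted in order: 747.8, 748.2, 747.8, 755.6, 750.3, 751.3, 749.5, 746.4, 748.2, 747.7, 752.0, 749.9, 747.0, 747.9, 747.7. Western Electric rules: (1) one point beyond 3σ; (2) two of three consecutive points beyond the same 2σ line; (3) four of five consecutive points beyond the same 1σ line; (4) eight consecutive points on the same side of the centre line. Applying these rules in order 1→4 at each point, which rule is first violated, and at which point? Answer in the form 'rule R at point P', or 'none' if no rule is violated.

Zone of each point (C = within 1σ̂, B = 1σ̂–2σ̂, A = 2σ̂–3σ̂, * = beyond 3σ̂; sign = side of CL): 1:-C, 2:-C, 3:-C, 4:+*, 5:+C, 6:+B, 7:+C, 8:-B, 9:-C, 10:-C, 11:+B, 12:+C, 13:-B, 14:-C, 15:-C
Rule 1 (one point beyond the 3σ limits) is satisfied at point 4.

rule 1 at point 4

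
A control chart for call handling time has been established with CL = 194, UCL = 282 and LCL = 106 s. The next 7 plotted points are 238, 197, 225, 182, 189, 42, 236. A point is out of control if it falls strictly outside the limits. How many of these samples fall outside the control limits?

Compare each point to [106, 282]: sample 6 = 42 < LCL.

1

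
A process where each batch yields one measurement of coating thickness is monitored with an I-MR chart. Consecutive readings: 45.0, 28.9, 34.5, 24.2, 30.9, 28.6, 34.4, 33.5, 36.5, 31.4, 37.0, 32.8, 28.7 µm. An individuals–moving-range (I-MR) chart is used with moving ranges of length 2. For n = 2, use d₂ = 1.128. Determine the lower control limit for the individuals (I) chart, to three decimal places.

X̄ = (45.0 + 28.9 + 34.5 + 24.2 + 30.9 + 28.6 + 34.4 + 33.5 + 36.5 + 31.4 + 37.0 + 32.8 + 28.7) / 13 = 32.8000
Moving ranges: 16.1, 5.6, 10.3, 6.7, 2.3, 5.8, 0.9, 3.0, 5.1, 5.6, 4.2, 4.1; M̄R̄ = 69.7000 / 12 = 5.8083
LCL = X̄ − 3·M̄R̄/d₂ = 32.8000 − 3 × 5.8083 / 1.128 = 17.3523

17.352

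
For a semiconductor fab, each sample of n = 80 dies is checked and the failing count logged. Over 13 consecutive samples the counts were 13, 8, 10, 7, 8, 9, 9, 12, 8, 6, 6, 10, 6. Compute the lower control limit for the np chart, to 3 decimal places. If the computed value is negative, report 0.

p̄ = Σdᵢ / (k·n) = 112 / (13 × 80) = 0.10769
LCL = np̄ − 3·√(np̄(1−p̄)) = 8.6154 − 3 × 2.7726 = 0.2974

0.297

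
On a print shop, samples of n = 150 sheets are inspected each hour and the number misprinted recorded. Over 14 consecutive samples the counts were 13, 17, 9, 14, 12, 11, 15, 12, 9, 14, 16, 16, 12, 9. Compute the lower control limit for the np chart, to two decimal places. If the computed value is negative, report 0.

p̄ = Σdᵢ / (k·n) = 179 / (14 × 150) = 0.08524
LCL = np̄ − 3·√(np̄(1−p̄)) = 12.7857 − 3 × 3.4199 = 2.5259

2.53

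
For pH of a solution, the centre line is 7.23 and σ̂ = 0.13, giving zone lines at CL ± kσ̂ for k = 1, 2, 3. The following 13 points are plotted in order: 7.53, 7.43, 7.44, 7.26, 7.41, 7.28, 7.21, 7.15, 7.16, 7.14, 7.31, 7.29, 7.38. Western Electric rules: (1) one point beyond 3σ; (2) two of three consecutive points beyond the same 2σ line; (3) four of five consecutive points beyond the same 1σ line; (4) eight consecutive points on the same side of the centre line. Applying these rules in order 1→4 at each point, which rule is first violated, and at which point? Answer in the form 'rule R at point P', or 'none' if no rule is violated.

rule 3 at point 5

Zone of each point (C = within 1σ̂, B = 1σ̂–2σ̂, A = 2σ̂–3σ̂, * = beyond 3σ̂; sign = side of CL): 1:+A, 2:+B, 3:+B, 4:+C, 5:+B, 6:+C, 7:-C, 8:-C, 9:-C, 10:-C, 11:+C, 12:+C, 13:+B
Rule 3 (four of five consecutive points beyond the same 1σ limit) is satisfied at point 5.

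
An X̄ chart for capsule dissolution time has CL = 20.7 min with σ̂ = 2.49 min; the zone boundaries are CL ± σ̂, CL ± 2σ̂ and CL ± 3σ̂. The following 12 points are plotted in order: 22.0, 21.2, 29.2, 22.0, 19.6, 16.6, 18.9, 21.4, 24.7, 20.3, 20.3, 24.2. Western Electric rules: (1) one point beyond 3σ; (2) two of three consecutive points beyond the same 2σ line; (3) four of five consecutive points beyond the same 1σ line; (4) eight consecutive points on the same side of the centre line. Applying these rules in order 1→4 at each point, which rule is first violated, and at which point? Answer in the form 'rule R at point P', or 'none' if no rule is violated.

Zone of each point (C = within 1σ̂, B = 1σ̂–2σ̂, A = 2σ̂–3σ̂, * = beyond 3σ̂; sign = side of CL): 1:+C, 2:+C, 3:+*, 4:+C, 5:-C, 6:-B, 7:-C, 8:+C, 9:+B, 10:-C, 11:-C, 12:+B
Rule 1 (one point beyond the 3σ limits) is satisfied at point 3.

rule 1 at point 3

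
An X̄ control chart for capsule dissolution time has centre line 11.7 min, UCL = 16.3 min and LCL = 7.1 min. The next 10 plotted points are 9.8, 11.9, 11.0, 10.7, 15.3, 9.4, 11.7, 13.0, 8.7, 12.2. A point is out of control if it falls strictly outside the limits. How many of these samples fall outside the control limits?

0

All 10 points lie within [7.1, 16.3].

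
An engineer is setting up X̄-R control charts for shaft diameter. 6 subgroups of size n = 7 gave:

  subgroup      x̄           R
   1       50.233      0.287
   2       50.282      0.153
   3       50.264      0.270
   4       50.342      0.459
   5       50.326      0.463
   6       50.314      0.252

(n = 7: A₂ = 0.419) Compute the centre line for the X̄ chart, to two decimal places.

X̄̄ = (50.233 + 50.282 + 50.264 + 50.342 + 50.326 + 50.314) / 6 = 301.7610 / 6 = 50.2935
CL = X̄̄ = 50.2935

50.29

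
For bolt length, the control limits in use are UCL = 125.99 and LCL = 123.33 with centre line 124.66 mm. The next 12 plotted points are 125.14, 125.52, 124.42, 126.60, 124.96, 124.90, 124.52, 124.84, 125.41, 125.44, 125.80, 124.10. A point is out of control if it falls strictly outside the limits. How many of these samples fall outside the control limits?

1

Compare each point to [123.33, 125.99]: sample 4 = 126.60 > UCL.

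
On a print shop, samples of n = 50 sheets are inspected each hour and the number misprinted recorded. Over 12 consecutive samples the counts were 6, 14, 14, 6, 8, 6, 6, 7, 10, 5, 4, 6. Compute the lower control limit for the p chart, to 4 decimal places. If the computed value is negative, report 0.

0.0005

p̄ = Σdᵢ / (k·n) = 92 / (12 × 50) = 0.15333
LCL = p̄ − 3·√(p̄(1−p̄)/n) = 0.15333 − 3 × 0.05096 = 0.00047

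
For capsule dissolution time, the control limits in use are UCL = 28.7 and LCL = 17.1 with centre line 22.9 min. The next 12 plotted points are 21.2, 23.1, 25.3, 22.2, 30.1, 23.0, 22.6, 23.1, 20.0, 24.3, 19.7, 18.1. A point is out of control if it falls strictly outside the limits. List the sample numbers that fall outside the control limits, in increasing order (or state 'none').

5

Compare each point to [17.1, 28.7]: sample 5 = 30.1 > UCL.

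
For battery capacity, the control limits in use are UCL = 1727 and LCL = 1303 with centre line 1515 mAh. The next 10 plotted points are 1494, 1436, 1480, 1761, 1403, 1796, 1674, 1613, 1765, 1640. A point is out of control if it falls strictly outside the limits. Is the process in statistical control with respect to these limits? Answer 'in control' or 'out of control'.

out of control

Compare each point to [1303, 1727]: sample 4 = 1761 > UCL; sample 6 = 1796 > UCL; sample 9 = 1765 > UCL.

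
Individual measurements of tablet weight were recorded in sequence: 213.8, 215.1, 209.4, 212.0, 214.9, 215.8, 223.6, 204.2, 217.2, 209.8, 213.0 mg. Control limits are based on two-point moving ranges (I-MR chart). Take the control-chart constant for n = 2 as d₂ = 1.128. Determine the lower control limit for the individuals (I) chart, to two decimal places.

196.45

X̄ = (213.8 + 215.1 + 209.4 + 212.0 + 214.9 + 215.8 + 223.6 + 204.2 + 217.2 + 209.8 + 213.0) / 11 = 213.5273
Moving ranges: 1.3, 5.7, 2.6, 2.9, 0.9, 7.8, 19.4, 13.0, 7.4, 3.2; M̄R̄ = 64.2000 / 10 = 6.4200
LCL = X̄ − 3·M̄R̄/d₂ = 213.5273 − 3 × 6.4200 / 1.128 = 196.4528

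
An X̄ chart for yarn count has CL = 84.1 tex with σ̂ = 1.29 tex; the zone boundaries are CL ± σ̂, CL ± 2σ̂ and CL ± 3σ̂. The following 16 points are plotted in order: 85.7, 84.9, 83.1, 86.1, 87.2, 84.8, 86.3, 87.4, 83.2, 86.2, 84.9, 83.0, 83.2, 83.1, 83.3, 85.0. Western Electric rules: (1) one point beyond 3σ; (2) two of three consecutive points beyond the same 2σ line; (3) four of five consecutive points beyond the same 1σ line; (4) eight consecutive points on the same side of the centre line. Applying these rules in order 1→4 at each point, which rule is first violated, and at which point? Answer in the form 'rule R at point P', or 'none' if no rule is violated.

Zone of each point (C = within 1σ̂, B = 1σ̂–2σ̂, A = 2σ̂–3σ̂, * = beyond 3σ̂; sign = side of CL): 1:+B, 2:+C, 3:-C, 4:+B, 5:+A, 6:+C, 7:+B, 8:+A, 9:-C, 10:+B, 11:+C, 12:-C, 13:-C, 14:-C, 15:-C, 16:+C
Rule 3 (four of five consecutive points beyond the same 1σ limit) is satisfied at point 8.

rule 3 at point 8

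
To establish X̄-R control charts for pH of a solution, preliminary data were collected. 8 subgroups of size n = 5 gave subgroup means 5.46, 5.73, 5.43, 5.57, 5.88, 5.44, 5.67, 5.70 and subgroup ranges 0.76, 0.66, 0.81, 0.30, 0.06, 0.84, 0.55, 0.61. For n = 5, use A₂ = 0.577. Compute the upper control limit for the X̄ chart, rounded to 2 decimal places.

5.94

X̄̄ = (5.46 + 5.73 + 5.43 + 5.57 + 5.88 + 5.44 + 5.67 + 5.70) / 8 = 44.8800 / 8 = 5.6100
R̄ = (0.76 + 0.66 + 0.81 + 0.30 + 0.06 + 0.84 + 0.55 + 0.61) / 8 = 4.5900 / 8 = 0.5737
UCL = X̄̄ + A₂·R̄ = 5.6100 + 0.577 × 0.5737 = 5.9411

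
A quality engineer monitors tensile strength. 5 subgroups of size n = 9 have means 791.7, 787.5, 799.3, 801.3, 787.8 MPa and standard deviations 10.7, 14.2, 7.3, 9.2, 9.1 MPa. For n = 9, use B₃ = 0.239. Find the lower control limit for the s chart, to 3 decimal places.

2.414

s̄ = (10.7 + 14.2 + 7.3 + 9.2 + 9.1) / 5 = 10.1000
LCL_s = B₃·s̄ = 0.239 × 10.1000 = 2.4139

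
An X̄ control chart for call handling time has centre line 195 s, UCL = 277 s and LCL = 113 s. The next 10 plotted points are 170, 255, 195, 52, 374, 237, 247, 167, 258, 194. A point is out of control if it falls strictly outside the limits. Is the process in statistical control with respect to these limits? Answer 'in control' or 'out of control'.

out of control

Compare each point to [113, 277]: sample 4 = 52 < LCL; sample 5 = 374 > UCL.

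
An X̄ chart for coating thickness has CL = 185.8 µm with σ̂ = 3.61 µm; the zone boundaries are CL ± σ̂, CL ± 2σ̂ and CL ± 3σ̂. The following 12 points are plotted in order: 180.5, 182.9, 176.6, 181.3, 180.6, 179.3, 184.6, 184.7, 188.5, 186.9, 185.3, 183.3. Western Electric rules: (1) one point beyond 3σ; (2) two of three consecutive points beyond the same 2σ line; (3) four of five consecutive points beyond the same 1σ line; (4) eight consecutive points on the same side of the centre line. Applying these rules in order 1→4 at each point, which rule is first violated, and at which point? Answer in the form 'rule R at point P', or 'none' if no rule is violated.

rule 3 at point 5

Zone of each point (C = within 1σ̂, B = 1σ̂–2σ̂, A = 2σ̂–3σ̂, * = beyond 3σ̂; sign = side of CL): 1:-B, 2:-C, 3:-A, 4:-B, 5:-B, 6:-B, 7:-C, 8:-C, 9:+C, 10:+C, 11:-C, 12:-C
Rule 3 (four of five consecutive points beyond the same 1σ limit) is satisfied at point 5.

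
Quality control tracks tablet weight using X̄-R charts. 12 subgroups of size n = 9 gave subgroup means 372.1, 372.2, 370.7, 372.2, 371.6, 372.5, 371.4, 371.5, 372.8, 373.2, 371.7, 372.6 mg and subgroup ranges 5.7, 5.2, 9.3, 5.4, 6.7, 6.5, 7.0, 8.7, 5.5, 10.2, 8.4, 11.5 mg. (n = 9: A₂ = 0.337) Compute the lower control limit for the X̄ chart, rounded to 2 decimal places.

369.51

X̄̄ = (372.1 + 372.2 + 370.7 + 372.2 + 371.6 + 372.5 + 371.4 + 371.5 + 372.8 + 373.2 + 371.7 + 372.6) / 12 = 4464.5000 / 12 = 372.0417
R̄ = (5.7 + 5.2 + 9.3 + 5.4 + 6.7 + 6.5 + 7.0 + 8.7 + 5.5 + 10.2 + 8.4 + 11.5) / 12 = 90.1000 / 12 = 7.5083
LCL = X̄̄ − A₂·R̄ = 372.0417 − 0.337 × 7.5083 = 369.5114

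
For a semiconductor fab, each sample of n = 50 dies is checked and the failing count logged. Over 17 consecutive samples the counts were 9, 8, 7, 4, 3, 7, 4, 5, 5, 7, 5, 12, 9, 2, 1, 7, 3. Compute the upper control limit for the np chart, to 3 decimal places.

12.540

p̄ = Σdᵢ / (k·n) = 98 / (17 × 50) = 0.11529
UCL = np̄ + 3·√(np̄(1−p̄)) = 5.7647 + 3 × √(5.7647×0.88471) = 5.7647 + 3 × 2.2583 = 12.5397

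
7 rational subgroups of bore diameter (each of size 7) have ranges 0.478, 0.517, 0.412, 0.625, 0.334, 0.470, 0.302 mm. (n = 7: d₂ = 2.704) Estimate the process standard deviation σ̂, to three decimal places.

0.166

R̄ = (0.478 + 0.517 + 0.412 + 0.625 + 0.334 + 0.470 + 0.302) / 7 = 0.4483
σ̂ = R̄ / d₂ = 0.4483 / 2.704 = 0.1658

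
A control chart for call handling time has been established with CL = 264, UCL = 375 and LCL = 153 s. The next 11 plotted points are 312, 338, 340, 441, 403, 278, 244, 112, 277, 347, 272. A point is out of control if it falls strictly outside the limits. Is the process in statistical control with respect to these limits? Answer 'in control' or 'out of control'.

out of control

Compare each point to [153, 375]: sample 4 = 441 > UCL; sample 5 = 403 > UCL; sample 8 = 112 < LCL.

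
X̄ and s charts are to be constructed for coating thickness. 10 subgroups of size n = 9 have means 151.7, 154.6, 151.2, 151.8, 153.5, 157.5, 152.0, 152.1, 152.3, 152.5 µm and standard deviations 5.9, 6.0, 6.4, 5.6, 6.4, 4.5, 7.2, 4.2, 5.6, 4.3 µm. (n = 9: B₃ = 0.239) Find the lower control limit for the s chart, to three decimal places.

s̄ = (5.9 + 6.0 + 6.4 + 5.6 + 6.4 + 4.5 + 7.2 + 4.2 + 5.6 + 4.3) / 10 = 5.6100
LCL_s = B₃·s̄ = 0.239 × 5.6100 = 1.3408

1.341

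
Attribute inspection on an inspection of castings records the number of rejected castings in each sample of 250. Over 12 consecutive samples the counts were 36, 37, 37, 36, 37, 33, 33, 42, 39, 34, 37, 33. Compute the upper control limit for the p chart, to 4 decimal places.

0.2114

p̄ = Σdᵢ / (k·n) = 434 / (12 × 250) = 0.14467
UCL = p̄ + 3·√(p̄(1−p̄)/n) = 0.14467 + 3 × √(0.14467×0.85533/250) = 0.14467 + 3 × 0.02225 = 0.21141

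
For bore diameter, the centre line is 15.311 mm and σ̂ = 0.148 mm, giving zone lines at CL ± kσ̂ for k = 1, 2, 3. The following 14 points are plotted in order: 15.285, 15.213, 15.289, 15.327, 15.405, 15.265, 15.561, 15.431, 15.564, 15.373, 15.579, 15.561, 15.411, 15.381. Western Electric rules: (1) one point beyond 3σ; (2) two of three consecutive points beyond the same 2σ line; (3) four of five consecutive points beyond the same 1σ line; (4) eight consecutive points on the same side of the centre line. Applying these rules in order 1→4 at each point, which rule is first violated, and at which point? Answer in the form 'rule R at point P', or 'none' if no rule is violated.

rule 4 at point 14

Zone of each point (C = within 1σ̂, B = 1σ̂–2σ̂, A = 2σ̂–3σ̂, * = beyond 3σ̂; sign = side of CL): 1:-C, 2:-C, 3:-C, 4:+C, 5:+C, 6:-C, 7:+B, 8:+C, 9:+B, 10:+C, 11:+B, 12:+B, 13:+C, 14:+C
Rule 4 (eight consecutive points on the same side of the centre line) is satisfied at point 14.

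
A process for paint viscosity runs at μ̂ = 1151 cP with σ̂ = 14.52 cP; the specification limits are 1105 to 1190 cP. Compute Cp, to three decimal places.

Cp = (USL − LSL) / (6σ̂) = (1190 − 1105) / (6 × 14.52) = 85.0000 / 87.1200 = 0.9757

0.976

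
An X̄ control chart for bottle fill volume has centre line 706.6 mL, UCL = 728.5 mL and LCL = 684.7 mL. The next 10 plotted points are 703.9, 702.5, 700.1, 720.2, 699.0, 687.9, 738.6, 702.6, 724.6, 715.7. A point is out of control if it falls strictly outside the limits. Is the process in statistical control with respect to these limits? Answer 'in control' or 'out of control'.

Compare each point to [684.7, 728.5]: sample 7 = 738.6 > UCL.

out of control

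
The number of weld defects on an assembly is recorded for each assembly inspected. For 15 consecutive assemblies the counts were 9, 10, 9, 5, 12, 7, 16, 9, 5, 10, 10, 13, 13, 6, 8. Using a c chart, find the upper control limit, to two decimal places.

c̄ = (9 + 10 + 9 + 5 + 12 + 7 + 16 + 9 + 5 + 10 + 10 + 13 + 13 + 6 + 8) / 15 = 142 / 15 = 9.4667
UCL = c̄ + 3√c̄ = 9.4667 + 3 × √9.4667 = 9.4667 + 3 × 3.0768 = 18.6971

18.70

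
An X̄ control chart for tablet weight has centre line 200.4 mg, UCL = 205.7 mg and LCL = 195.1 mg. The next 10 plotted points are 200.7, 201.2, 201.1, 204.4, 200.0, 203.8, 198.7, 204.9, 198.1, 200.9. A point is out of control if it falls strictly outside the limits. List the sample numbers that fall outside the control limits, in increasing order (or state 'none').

none

All 10 points lie within [195.1, 205.7].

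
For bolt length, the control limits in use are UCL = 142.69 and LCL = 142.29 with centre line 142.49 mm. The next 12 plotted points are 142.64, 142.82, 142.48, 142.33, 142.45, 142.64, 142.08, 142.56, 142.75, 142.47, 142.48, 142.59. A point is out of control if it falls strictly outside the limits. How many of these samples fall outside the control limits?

3

Compare each point to [142.29, 142.69]: sample 2 = 142.82 > UCL; sample 7 = 142.08 < LCL; sample 9 = 142.75 > UCL.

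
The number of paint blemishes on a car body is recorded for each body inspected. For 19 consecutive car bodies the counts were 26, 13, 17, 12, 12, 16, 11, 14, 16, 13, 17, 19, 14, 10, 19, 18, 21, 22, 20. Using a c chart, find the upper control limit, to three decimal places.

28.434

c̄ = (26 + 13 + 17 + 12 + 12 + 16 + 11 + 14 + 16 + 13 + 17 + 19 + 14 + 10 + 19 + 18 + 21 + 22 + 20) / 19 = 310 / 19 = 16.3158
UCL = c̄ + 3√c̄ = 16.3158 + 3 × √16.3158 = 16.3158 + 3 × 4.0393 = 28.4336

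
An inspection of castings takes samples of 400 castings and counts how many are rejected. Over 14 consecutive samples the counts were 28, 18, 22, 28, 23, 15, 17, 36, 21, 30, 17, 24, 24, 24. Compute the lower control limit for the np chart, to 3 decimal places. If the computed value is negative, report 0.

9.288

p̄ = Σdᵢ / (k·n) = 327 / (14 × 400) = 0.05839
LCL = np̄ − 3·√(np̄(1−p̄)) = 23.3571 − 3 × 4.6897 = 9.2881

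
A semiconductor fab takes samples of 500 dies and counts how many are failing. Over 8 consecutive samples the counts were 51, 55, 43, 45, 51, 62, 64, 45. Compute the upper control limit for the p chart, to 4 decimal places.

0.1450

p̄ = Σdᵢ / (k·n) = 416 / (8 × 500) = 0.10400
UCL = p̄ + 3·√(p̄(1−p̄)/n) = 0.10400 + 3 × √(0.10400×0.89600/500) = 0.10400 + 3 × 0.01365 = 0.14495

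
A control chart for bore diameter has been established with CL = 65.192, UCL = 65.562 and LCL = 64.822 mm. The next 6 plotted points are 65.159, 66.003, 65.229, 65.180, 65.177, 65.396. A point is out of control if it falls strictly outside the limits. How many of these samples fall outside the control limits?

1

Compare each point to [64.822, 65.562]: sample 2 = 66.003 > UCL.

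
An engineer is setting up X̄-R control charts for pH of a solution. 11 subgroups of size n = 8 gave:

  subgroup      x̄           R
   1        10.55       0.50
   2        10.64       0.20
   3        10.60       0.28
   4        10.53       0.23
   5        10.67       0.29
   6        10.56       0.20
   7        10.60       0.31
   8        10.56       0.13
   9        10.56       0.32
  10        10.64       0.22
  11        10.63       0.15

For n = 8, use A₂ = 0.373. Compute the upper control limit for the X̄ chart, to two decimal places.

X̄̄ = (10.55 + 10.64 + 10.60 + 10.53 + 10.67 + 10.56 + 10.60 + 10.56 + 10.56 + 10.64 + 10.63) / 11 = 116.5400 / 11 = 10.5945
R̄ = (0.50 + 0.20 + 0.28 + 0.23 + 0.29 + 0.20 + 0.31 + 0.13 + 0.32 + 0.22 + 0.15) / 11 = 2.8300 / 11 = 0.2573
UCL = X̄̄ + A₂·R̄ = 10.5945 + 0.373 × 0.2573 = 10.6905

10.69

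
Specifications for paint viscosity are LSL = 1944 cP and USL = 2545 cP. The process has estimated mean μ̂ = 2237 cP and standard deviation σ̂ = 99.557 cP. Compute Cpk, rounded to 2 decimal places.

Cpu = (USL − μ̂) / (3σ̂) = (2545 − 2237) / (3 × 99.557) = 1.0312; Cpl = (μ̂ − LSL) / (3σ̂) = (2237 − 1944) / (3 × 99.557) = 0.9810; Cpk = min(Cpu, Cpl) = 0.9810

0.98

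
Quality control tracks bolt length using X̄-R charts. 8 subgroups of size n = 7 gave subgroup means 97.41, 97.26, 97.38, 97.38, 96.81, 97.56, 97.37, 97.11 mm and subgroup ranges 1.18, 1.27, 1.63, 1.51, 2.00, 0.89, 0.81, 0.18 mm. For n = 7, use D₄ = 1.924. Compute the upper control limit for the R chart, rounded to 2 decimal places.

2.28

R̄ = (1.18 + 1.27 + 1.63 + 1.51 + 2.00 + 0.89 + 0.81 + 0.18) / 8 = 9.4700 / 8 = 1.1838
UCL_R = D₄·R̄ = 1.924 × 1.1838 = 2.2775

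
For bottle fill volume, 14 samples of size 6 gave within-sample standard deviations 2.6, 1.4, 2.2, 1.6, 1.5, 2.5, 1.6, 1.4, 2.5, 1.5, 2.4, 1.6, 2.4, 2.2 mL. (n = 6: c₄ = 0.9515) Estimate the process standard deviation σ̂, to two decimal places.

2.06

s̄ = (2.6 + 1.4 + 2.2 + 1.6 + 1.5 + 2.5 + 1.6 + 1.4 + 2.5 + 1.5 + 2.4 + 1.6 + 2.4 + 2.2) / 14 = 1.9571
σ̂ = s̄ / c₄ = 1.9571 / 0.9515 = 2.0569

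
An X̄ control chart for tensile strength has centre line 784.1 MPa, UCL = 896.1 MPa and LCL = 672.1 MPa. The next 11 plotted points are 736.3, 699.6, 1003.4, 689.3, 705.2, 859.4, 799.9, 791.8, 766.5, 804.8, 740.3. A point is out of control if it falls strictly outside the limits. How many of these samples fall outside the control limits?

Compare each point to [672.1, 896.1]: sample 3 = 1003.4 > UCL.

1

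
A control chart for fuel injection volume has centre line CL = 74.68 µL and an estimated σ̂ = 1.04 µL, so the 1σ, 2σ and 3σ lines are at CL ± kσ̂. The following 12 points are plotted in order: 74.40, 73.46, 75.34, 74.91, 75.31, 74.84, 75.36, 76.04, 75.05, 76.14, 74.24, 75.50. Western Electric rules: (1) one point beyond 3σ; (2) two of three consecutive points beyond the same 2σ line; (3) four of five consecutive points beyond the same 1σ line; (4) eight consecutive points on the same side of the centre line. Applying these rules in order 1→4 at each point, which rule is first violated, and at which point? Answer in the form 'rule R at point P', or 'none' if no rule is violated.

rule 4 at point 10

Zone of each point (C = within 1σ̂, B = 1σ̂–2σ̂, A = 2σ̂–3σ̂, * = beyond 3σ̂; sign = side of CL): 1:-C, 2:-B, 3:+C, 4:+C, 5:+C, 6:+C, 7:+C, 8:+B, 9:+C, 10:+B, 11:-C, 12:+C
Rule 4 (eight consecutive points on the same side of the centre line) is satisfied at point 10.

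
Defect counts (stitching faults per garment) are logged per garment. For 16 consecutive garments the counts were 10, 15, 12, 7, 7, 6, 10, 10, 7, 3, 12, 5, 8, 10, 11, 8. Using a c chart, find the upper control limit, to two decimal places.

17.72

c̄ = (10 + 15 + 12 + 7 + 7 + 6 + 10 + 10 + 7 + 3 + 12 + 5 + 8 + 10 + 11 + 8) / 16 = 141 / 16 = 8.8125
UCL = c̄ + 3√c̄ = 8.8125 + 3 × √8.8125 = 8.8125 + 3 × 2.9686 = 17.7183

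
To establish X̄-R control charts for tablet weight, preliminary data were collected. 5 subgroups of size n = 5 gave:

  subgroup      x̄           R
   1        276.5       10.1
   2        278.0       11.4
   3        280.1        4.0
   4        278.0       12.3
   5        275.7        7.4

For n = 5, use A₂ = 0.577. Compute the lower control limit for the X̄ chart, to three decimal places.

272.444

X̄̄ = (276.5 + 278.0 + 280.1 + 278.0 + 275.7) / 5 = 1388.3000 / 5 = 277.6600
R̄ = (10.1 + 11.4 + 4.0 + 12.3 + 7.4) / 5 = 45.2000 / 5 = 9.0400
LCL = X̄̄ − A₂·R̄ = 277.6600 − 0.577 × 9.0400 = 272.4439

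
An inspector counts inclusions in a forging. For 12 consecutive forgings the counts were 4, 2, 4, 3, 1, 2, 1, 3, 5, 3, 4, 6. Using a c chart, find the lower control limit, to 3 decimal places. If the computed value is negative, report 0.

c̄ = (4 + 2 + 4 + 3 + 1 + 2 + 1 + 3 + 5 + 3 + 4 + 6) / 12 = 38 / 12 = 3.1667
LCL = c̄ − 3√c̄ = 3.1667 − 3 × 1.7795 = -2.1719 → 0 (cannot be negative)

0.000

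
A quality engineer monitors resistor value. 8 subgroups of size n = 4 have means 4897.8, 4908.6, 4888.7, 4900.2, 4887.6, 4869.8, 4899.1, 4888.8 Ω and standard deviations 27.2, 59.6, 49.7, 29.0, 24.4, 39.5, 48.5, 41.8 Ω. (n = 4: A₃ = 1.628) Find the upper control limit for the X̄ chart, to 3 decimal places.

X̄̄ = (4897.8 + 4908.6 + 4888.7 + 4900.2 + 4887.6 + 4869.8 + 4899.1 + 4888.8) / 8 = 4892.5750
s̄ = (27.2 + 59.6 + 49.7 + 29.0 + 24.4 + 39.5 + 48.5 + 41.8) / 8 = 39.9625
UCL = X̄̄ + A₃·s̄ = 4892.5750 + 1.628 × 39.9625 = 4957.6339

4957.634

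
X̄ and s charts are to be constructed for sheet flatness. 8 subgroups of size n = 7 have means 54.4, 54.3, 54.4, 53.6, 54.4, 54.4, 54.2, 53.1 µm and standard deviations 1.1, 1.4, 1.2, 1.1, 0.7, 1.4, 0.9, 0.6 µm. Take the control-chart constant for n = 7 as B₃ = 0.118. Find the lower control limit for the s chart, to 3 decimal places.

s̄ = (1.1 + 1.4 + 1.2 + 1.1 + 0.7 + 1.4 + 0.9 + 0.6) / 8 = 1.0500
LCL_s = B₃·s̄ = 0.118 × 1.0500 = 0.1239

0.124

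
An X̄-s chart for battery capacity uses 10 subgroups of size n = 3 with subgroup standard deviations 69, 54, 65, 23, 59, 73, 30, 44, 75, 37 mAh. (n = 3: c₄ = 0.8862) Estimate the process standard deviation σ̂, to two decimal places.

59.69

s̄ = (69 + 54 + 65 + 23 + 59 + 73 + 30 + 44 + 75 + 37) / 10 = 52.9000
σ̂ = s̄ / c₄ = 52.9000 / 0.8862 = 59.6931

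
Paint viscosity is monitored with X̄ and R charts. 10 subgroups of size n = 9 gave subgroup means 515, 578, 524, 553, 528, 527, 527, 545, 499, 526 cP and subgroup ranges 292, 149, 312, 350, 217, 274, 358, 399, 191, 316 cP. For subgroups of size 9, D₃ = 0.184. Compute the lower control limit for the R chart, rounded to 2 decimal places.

R̄ = (292 + 149 + 312 + 350 + 217 + 274 + 358 + 399 + 191 + 316) / 10 = 2858.0000 / 10 = 285.8000
LCL_R = D₃·R̄ = 0.184 × 285.8000 = 52.5872

52.59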